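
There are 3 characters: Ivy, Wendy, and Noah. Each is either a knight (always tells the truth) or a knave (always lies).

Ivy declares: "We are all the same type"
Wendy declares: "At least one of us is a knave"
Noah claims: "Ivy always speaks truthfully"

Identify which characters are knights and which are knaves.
Ivy is a knave.
Wendy is a knight.
Noah is a knave.

Verification:
- Ivy (knave) says "We are all the same type" - this is FALSE (a lie) because Wendy is a knight and Ivy and Noah are knaves.
- Wendy (knight) says "At least one of us is a knave" - this is TRUE because Ivy and Noah are knaves.
- Noah (knave) says "Ivy always speaks truthfully" - this is FALSE (a lie) because Ivy is a knave.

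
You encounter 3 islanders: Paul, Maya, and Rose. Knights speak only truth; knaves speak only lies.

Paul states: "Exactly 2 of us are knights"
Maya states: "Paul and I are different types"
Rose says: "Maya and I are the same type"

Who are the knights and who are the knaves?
Paul is a knave.
Maya is a knight.
Rose is a knave.

Verification:
- Paul (knave) says "Exactly 2 of us are knights" - this is FALSE (a lie) because there are 1 knights.
- Maya (knight) says "Paul and I are different types" - this is TRUE because Maya is a knight and Paul is a knave.
- Rose (knave) says "Maya and I are the same type" - this is FALSE (a lie) because Rose is a knave and Maya is a knight.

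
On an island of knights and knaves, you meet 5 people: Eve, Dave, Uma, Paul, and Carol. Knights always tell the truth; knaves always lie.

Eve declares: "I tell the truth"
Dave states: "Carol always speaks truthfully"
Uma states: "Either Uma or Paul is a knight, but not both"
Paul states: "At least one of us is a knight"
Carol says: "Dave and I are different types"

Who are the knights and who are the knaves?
Eve is a knave.
Dave is a knave.
Uma is a knave.
Paul is a knave.
Carol is a knave.

Verification:
- Eve (knave) says "I tell the truth" - this is FALSE (a lie) because Eve is a knave.
- Dave (knave) says "Carol always speaks truthfully" - this is FALSE (a lie) because Carol is a knave.
- Uma (knave) says "Either Uma or Paul is a knight, but not both" - this is FALSE (a lie) because Uma is a knave and Paul is a knave.
- Paul (knave) says "At least one of us is a knight" - this is FALSE (a lie) because no one is a knight.
- Carol (knave) says "Dave and I are different types" - this is FALSE (a lie) because Carol is a knave and Dave is a knave.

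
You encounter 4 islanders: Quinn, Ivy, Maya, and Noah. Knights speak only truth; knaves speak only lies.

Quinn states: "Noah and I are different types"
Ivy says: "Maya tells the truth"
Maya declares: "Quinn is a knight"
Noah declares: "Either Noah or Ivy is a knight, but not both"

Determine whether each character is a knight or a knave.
Quinn is a knave.
Ivy is a knave.
Maya is a knave.
Noah is a knave.

Verification:
- Quinn (knave) says "Noah and I are different types" - this is FALSE (a lie) because Quinn is a knave and Noah is a knave.
- Ivy (knave) says "Maya tells the truth" - this is FALSE (a lie) because Maya is a knave.
- Maya (knave) says "Quinn is a knight" - this is FALSE (a lie) because Quinn is a knave.
- Noah (knave) says "Either Noah or Ivy is a knight, but not both" - this is FALSE (a lie) because Noah is a knave and Ivy is a knave.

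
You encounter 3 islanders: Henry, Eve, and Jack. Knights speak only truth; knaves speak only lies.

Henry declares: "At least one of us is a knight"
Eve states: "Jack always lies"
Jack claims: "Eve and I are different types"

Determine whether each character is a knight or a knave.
Henry is a knight.
Eve is a knave.
Jack is a knight.

Verification:
- Henry (knight) says "At least one of us is a knight" - this is TRUE because Henry and Jack are knights.
- Eve (knave) says "Jack always lies" - this is FALSE (a lie) because Jack is a knight.
- Jack (knight) says "Eve and I are different types" - this is TRUE because Jack is a knight and Eve is a knave.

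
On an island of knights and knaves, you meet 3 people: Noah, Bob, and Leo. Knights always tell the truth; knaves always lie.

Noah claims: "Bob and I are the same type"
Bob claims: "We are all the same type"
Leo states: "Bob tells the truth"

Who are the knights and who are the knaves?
Noah is a knight.
Bob is a knight.
Leo is a knight.

Verification:
- Noah (knight) says "Bob and I are the same type" - this is TRUE because Noah is a knight and Bob is a knight.
- Bob (knight) says "We are all the same type" - this is TRUE because Noah, Bob, and Leo are knights.
- Leo (knight) says "Bob tells the truth" - this is TRUE because Bob is a knight.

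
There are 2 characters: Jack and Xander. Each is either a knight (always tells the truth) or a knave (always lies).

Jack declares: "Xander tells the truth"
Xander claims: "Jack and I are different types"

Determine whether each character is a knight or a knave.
Jack is a knave.
Xander is a knave.

Verification:
- Jack (knave) says "Xander tells the truth" - this is FALSE (a lie) because Xander is a knave.
- Xander (knave) says "Jack and I are different types" - this is FALSE (a lie) because Xander is a knave and Jack is a knave.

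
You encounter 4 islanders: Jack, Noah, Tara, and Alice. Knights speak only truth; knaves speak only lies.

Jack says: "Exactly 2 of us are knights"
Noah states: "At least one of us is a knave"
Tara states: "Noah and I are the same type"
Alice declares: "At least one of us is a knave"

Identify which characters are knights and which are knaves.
Jack is a knave.
Noah is a knight.
Tara is a knight.
Alice is a knight.

Verification:
- Jack (knave) says "Exactly 2 of us are knights" - this is FALSE (a lie) because there are 3 knights.
- Noah (knight) says "At least one of us is a knave" - this is TRUE because Jack is a knave.
- Tara (knight) says "Noah and I are the same type" - this is TRUE because Tara is a knight and Noah is a knight.
- Alice (knight) says "At least one of us is a knave" - this is TRUE because Jack is a knave.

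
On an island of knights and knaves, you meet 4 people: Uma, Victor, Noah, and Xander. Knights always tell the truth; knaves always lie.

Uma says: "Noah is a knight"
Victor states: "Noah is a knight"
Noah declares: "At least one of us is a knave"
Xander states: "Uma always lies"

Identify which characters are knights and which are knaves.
Uma is a knight.
Victor is a knight.
Noah is a knight.
Xander is a knave.

Verification:
- Uma (knight) says "Noah is a knight" - this is TRUE because Noah is a knight.
- Victor (knight) says "Noah is a knight" - this is TRUE because Noah is a knight.
- Noah (knight) says "At least one of us is a knave" - this is TRUE because Xander is a knave.
- Xander (knave) says "Uma always lies" - this is FALSE (a lie) because Uma is a knight.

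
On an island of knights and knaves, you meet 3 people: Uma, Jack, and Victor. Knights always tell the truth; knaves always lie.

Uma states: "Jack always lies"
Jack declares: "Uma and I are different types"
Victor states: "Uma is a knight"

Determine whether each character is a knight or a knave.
Uma is a knave.
Jack is a knight.
Victor is a knave.

Verification:
- Uma (knave) says "Jack always lies" - this is FALSE (a lie) because Jack is a knight.
- Jack (knight) says "Uma and I are different types" - this is TRUE because Jack is a knight and Uma is a knave.
- Victor (knave) says "Uma is a knight" - this is FALSE (a lie) because Uma is a knave.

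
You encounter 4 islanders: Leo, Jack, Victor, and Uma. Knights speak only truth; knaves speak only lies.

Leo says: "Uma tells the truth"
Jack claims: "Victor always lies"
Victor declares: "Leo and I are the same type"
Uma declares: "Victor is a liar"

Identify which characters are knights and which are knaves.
Leo is a knight.
Jack is a knight.
Victor is a knave.
Uma is a knight.

Verification:
- Leo (knight) says "Uma tells the truth" - this is TRUE because Uma is a knight.
- Jack (knight) says "Victor always lies" - this is TRUE because Victor is a knave.
- Victor (knave) says "Leo and I are the same type" - this is FALSE (a lie) because Victor is a knave and Leo is a knight.
- Uma (knight) says "Victor is a liar" - this is TRUE because Victor is a knave.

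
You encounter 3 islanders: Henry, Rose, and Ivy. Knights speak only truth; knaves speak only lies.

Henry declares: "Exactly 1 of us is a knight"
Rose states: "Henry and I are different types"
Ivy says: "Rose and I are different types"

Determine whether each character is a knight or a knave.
Henry is a knave.
Rose is a knave.
Ivy is a knave.

Verification:
- Henry (knave) says "Exactly 1 of us is a knight" - this is FALSE (a lie) because there are 0 knights.
- Rose (knave) says "Henry and I are different types" - this is FALSE (a lie) because Rose is a knave and Henry is a knave.
- Ivy (knave) says "Rose and I are different types" - this is FALSE (a lie) because Ivy is a knave and Rose is a knave.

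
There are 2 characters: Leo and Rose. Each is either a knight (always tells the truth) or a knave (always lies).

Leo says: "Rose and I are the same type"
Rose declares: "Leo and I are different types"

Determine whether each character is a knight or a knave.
Leo is a knave.
Rose is a knight.

Verification:
- Leo (knave) says "Rose and I are the same type" - this is FALSE (a lie) because Leo is a knave and Rose is a knight.
- Rose (knight) says "Leo and I are different types" - this is TRUE because Rose is a knight and Leo is a knave.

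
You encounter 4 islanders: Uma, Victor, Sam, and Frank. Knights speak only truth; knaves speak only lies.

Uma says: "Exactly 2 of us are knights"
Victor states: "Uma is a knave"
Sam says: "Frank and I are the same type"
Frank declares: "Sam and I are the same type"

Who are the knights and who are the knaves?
Uma is a knave.
Victor is a knight.
Sam is a knight.
Frank is a knight.

Verification:
- Uma (knave) says "Exactly 2 of us are knights" - this is FALSE (a lie) because there are 3 knights.
- Victor (knight) says "Uma is a knave" - this is TRUE because Uma is a knave.
- Sam (knight) says "Frank and I are the same type" - this is TRUE because Sam is a knight and Frank is a knight.
- Frank (knight) says "Sam and I are the same type" - this is TRUE because Frank is a knight and Sam is a knight.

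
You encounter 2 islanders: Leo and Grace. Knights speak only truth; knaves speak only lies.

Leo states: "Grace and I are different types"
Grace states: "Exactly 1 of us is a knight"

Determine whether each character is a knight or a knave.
Leo is a knave.
Grace is a knave.

Verification:
- Leo (knave) says "Grace and I are different types" - this is FALSE (a lie) because Leo is a knave and Grace is a knave.
- Grace (knave) says "Exactly 1 of us is a knight" - this is FALSE (a lie) because there are 0 knights.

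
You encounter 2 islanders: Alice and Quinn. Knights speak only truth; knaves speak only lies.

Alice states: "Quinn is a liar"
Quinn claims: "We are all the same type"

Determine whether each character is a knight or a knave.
Alice is a knight.
Quinn is a knave.

Verification:
- Alice (knight) says "Quinn is a liar" - this is TRUE because Quinn is a knave.
- Quinn (knave) says "We are all the same type" - this is FALSE (a lie) because Alice is a knight and Quinn is a knave.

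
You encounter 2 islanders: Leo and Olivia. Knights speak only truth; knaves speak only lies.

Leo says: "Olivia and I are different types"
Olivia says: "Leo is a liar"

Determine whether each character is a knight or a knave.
Leo is a knight.
Olivia is a knave.

Verification:
- Leo (knight) says "Olivia and I are different types" - this is TRUE because Leo is a knight and Olivia is a knave.
- Olivia (knave) says "Leo is a liar" - this is FALSE (a lie) because Leo is a knight.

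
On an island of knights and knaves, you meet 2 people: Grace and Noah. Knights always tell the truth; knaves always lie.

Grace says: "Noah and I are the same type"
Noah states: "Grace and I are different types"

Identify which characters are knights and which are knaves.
Grace is a knave.
Noah is a knight.

Verification:
- Grace (knave) says "Noah and I are the same type" - this is FALSE (a lie) because Grace is a knave and Noah is a knight.
- Noah (knight) says "Grace and I are different types" - this is TRUE because Noah is a knight and Grace is a knave.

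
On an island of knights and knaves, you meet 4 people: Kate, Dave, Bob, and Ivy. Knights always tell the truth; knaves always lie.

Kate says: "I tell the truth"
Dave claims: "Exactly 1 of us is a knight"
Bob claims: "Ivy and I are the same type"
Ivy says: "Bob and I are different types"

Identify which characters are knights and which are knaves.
Kate is a knight.
Dave is a knave.
Bob is a knave.
Ivy is a knight.

Verification:
- Kate (knight) says "I tell the truth" - this is TRUE because Kate is a knight.
- Dave (knave) says "Exactly 1 of us is a knight" - this is FALSE (a lie) because there are 2 knights.
- Bob (knave) says "Ivy and I are the same type" - this is FALSE (a lie) because Bob is a knave and Ivy is a knight.
- Ivy (knight) says "Bob and I are different types" - this is TRUE because Ivy is a knight and Bob is a knave.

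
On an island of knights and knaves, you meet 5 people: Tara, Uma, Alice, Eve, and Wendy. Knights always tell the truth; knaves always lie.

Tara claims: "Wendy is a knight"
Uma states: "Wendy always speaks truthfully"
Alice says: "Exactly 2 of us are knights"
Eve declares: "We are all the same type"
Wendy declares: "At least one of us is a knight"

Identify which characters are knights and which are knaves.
Tara is a knight.
Uma is a knight.
Alice is a knave.
Eve is a knave.
Wendy is a knight.

Verification:
- Tara (knight) says "Wendy is a knight" - this is TRUE because Wendy is a knight.
- Uma (knight) says "Wendy always speaks truthfully" - this is TRUE because Wendy is a knight.
- Alice (knave) says "Exactly 2 of us are knights" - this is FALSE (a lie) because there are 3 knights.
- Eve (knave) says "We are all the same type" - this is FALSE (a lie) because Tara, Uma, and Wendy are knights and Alice and Eve are knaves.
- Wendy (knight) says "At least one of us is a knight" - this is TRUE because Tara, Uma, and Wendy are knights.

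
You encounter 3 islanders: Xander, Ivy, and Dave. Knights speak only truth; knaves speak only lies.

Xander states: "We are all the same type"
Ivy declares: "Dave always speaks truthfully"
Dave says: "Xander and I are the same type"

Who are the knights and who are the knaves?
Xander is a knight.
Ivy is a knight.
Dave is a knight.

Verification:
- Xander (knight) says "We are all the same type" - this is TRUE because Xander, Ivy, and Dave are knights.
- Ivy (knight) says "Dave always speaks truthfully" - this is TRUE because Dave is a knight.
- Dave (knight) says "Xander and I are the same type" - this is TRUE because Dave is a knight and Xander is a knight.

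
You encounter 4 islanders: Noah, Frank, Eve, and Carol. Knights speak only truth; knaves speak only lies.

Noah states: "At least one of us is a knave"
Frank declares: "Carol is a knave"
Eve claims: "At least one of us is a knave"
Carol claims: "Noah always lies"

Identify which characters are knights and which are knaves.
Noah is a knight.
Frank is a knight.
Eve is a knight.
Carol is a knave.

Verification:
- Noah (knight) says "At least one of us is a knave" - this is TRUE because Carol is a knave.
- Frank (knight) says "Carol is a knave" - this is TRUE because Carol is a knave.
- Eve (knight) says "At least one of us is a knave" - this is TRUE because Carol is a knave.
- Carol (knave) says "Noah always lies" - this is FALSE (a lie) because Noah is a knight.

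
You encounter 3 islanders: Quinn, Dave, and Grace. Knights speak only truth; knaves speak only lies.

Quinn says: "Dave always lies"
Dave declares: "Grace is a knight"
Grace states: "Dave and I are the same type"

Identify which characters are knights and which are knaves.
Quinn is a knave.
Dave is a knight.
Grace is a knight.

Verification:
- Quinn (knave) says "Dave always lies" - this is FALSE (a lie) because Dave is a knight.
- Dave (knight) says "Grace is a knight" - this is TRUE because Grace is a knight.
- Grace (knight) says "Dave and I are the same type" - this is TRUE because Grace is a knight and Dave is a knight.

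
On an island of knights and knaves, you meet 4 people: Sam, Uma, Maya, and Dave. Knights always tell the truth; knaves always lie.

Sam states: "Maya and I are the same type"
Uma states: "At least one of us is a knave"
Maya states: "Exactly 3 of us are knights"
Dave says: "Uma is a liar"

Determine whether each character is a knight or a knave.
Sam is a knight.
Uma is a knight.
Maya is a knight.
Dave is a knave.

Verification:
- Sam (knight) says "Maya and I are the same type" - this is TRUE because Sam is a knight and Maya is a knight.
- Uma (knight) says "At least one of us is a knave" - this is TRUE because Dave is a knave.
- Maya (knight) says "Exactly 3 of us are knights" - this is TRUE because there are 3 knights.
- Dave (knave) says "Uma is a liar" - this is FALSE (a lie) because Uma is a knight.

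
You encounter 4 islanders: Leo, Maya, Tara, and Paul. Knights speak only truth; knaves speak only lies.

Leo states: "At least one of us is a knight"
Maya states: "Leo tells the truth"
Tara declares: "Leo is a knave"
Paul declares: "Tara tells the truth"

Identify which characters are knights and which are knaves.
Leo is a knight.
Maya is a knight.
Tara is a knave.
Paul is a knave.

Verification:
- Leo (knight) says "At least one of us is a knight" - this is TRUE because Leo and Maya are knights.
- Maya (knight) says "Leo tells the truth" - this is TRUE because Leo is a knight.
- Tara (knave) says "Leo is a knave" - this is FALSE (a lie) because Leo is a knight.
- Paul (knave) says "Tara tells the truth" - this is FALSE (a lie) because Tara is a knave.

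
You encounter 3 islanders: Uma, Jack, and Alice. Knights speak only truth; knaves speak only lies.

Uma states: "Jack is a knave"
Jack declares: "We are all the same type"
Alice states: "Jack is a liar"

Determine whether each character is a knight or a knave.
Uma is a knight.
Jack is a knave.
Alice is a knight.

Verification:
- Uma (knight) says "Jack is a knave" - this is TRUE because Jack is a knave.
- Jack (knave) says "We are all the same type" - this is FALSE (a lie) because Uma and Alice are knights and Jack is a knave.
- Alice (knight) says "Jack is a liar" - this is TRUE because Jack is a knave.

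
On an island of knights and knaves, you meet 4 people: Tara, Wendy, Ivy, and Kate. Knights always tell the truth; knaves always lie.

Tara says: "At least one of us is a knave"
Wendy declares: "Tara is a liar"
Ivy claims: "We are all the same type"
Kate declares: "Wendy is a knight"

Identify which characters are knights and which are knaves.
Tara is a knight.
Wendy is a knave.
Ivy is a knave.
Kate is a knave.

Verification:
- Tara (knight) says "At least one of us is a knave" - this is TRUE because Wendy, Ivy, and Kate are knaves.
- Wendy (knave) says "Tara is a liar" - this is FALSE (a lie) because Tara is a knight.
- Ivy (knave) says "We are all the same type" - this is FALSE (a lie) because Tara is a knight and Wendy, Ivy, and Kate are knaves.
- Kate (knave) says "Wendy is a knight" - this is FALSE (a lie) because Wendy is a knave.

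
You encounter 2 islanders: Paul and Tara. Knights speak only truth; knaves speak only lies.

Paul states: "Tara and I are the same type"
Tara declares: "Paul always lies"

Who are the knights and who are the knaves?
Paul is a knave.
Tara is a knight.

Verification:
- Paul (knave) says "Tara and I are the same type" - this is FALSE (a lie) because Paul is a knave and Tara is a knight.
- Tara (knight) says "Paul always lies" - this is TRUE because Paul is a knave.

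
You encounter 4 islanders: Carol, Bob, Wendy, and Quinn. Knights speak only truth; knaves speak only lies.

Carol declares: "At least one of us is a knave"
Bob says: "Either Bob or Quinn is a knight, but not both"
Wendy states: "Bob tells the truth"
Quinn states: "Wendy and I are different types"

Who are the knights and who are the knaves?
Carol is a knight.
Bob is a knave.
Wendy is a knave.
Quinn is a knave.

Verification:
- Carol (knight) says "At least one of us is a knave" - this is TRUE because Bob, Wendy, and Quinn are knaves.
- Bob (knave) says "Either Bob or Quinn is a knight, but not both" - this is FALSE (a lie) because Bob is a knave and Quinn is a knave.
- Wendy (knave) says "Bob tells the truth" - this is FALSE (a lie) because Bob is a knave.
- Quinn (knave) says "Wendy and I are different types" - this is FALSE (a lie) because Quinn is a knave and Wendy is a knave.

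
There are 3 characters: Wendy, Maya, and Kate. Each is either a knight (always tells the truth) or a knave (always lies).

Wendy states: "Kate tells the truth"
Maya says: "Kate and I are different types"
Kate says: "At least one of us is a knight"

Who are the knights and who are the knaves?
Wendy is a knave.
Maya is a knave.
Kate is a knave.

Verification:
- Wendy (knave) says "Kate tells the truth" - this is FALSE (a lie) because Kate is a knave.
- Maya (knave) says "Kate and I are different types" - this is FALSE (a lie) because Maya is a knave and Kate is a knave.
- Kate (knave) says "At least one of us is a knight" - this is FALSE (a lie) because no one is a knight.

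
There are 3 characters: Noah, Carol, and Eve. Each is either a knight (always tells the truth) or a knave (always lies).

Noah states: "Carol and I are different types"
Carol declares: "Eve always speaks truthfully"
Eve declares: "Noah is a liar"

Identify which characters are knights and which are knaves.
Noah is a knight.
Carol is a knave.
Eve is a knave.

Verification:
- Noah (knight) says "Carol and I are different types" - this is TRUE because Noah is a knight and Carol is a knave.
- Carol (knave) says "Eve always speaks truthfully" - this is FALSE (a lie) because Eve is a knave.
- Eve (knave) says "Noah is a liar" - this is FALSE (a lie) because Noah is a knight.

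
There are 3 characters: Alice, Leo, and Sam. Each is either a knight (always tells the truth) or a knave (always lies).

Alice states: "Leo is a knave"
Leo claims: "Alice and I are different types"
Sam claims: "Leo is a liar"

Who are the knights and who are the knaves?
Alice is a knave.
Leo is a knight.
Sam is a knave.

Verification:
- Alice (knave) says "Leo is a knave" - this is FALSE (a lie) because Leo is a knight.
- Leo (knight) says "Alice and I are different types" - this is TRUE because Leo is a knight and Alice is a knave.
- Sam (knave) says "Leo is a liar" - this is FALSE (a lie) because Leo is a knight.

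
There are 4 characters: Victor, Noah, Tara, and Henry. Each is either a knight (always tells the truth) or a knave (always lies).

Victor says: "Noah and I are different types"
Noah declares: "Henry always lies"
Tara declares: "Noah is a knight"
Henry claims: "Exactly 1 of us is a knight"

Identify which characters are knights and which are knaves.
Victor is a knave.
Noah is a knave.
Tara is a knave.
Henry is a knight.

Verification:
- Victor (knave) says "Noah and I are different types" - this is FALSE (a lie) because Victor is a knave and Noah is a knave.
- Noah (knave) says "Henry always lies" - this is FALSE (a lie) because Henry is a knight.
- Tara (knave) says "Noah is a knight" - this is FALSE (a lie) because Noah is a knave.
- Henry (knight) says "Exactly 1 of us is a knight" - this is TRUE because there are 1 knights.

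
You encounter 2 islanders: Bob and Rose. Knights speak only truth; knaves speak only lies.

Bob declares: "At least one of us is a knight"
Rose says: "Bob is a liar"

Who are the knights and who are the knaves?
Bob is a knight.
Rose is a knave.

Verification:
- Bob (knight) says "At least one of us is a knight" - this is TRUE because Bob is a knight.
- Rose (knave) says "Bob is a liar" - this is FALSE (a lie) because Bob is a knight.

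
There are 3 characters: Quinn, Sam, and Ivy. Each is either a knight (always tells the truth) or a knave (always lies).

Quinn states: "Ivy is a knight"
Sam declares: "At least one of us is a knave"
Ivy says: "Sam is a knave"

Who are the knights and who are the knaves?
Quinn is a knave.
Sam is a knight.
Ivy is a knave.

Verification:
- Quinn (knave) says "Ivy is a knight" - this is FALSE (a lie) because Ivy is a knave.
- Sam (knight) says "At least one of us is a knave" - this is TRUE because Quinn and Ivy are knaves.
- Ivy (knave) says "Sam is a knave" - this is FALSE (a lie) because Sam is a knight.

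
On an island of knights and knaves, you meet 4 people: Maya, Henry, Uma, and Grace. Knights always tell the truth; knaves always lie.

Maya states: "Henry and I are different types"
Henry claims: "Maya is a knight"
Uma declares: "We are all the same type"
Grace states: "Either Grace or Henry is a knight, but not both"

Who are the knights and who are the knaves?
Maya is a knave.
Henry is a knave.
Uma is a knave.
Grace is a knight.

Verification:
- Maya (knave) says "Henry and I are different types" - this is FALSE (a lie) because Maya is a knave and Henry is a knave.
- Henry (knave) says "Maya is a knight" - this is FALSE (a lie) because Maya is a knave.
- Uma (knave) says "We are all the same type" - this is FALSE (a lie) because Grace is a knight and Maya, Henry, and Uma are knaves.
- Grace (knight) says "Either Grace or Henry is a knight, but not both" - this is TRUE because Grace is a knight and Henry is a knave.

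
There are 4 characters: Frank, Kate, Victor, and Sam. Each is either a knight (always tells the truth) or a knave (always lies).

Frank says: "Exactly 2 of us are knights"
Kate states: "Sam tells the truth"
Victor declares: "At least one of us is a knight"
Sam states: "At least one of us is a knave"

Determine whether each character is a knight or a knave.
Frank is a knave.
Kate is a knight.
Victor is a knight.
Sam is a knight.

Verification:
- Frank (knave) says "Exactly 2 of us are knights" - this is FALSE (a lie) because there are 3 knights.
- Kate (knight) says "Sam tells the truth" - this is TRUE because Sam is a knight.
- Victor (knight) says "At least one of us is a knight" - this is TRUE because Kate, Victor, and Sam are knights.
- Sam (knight) says "At least one of us is a knave" - this is TRUE because Frank is a knave.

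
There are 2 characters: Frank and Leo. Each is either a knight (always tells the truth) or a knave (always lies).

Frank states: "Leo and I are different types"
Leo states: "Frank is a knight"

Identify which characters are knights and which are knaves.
Frank is a knave.
Leo is a knave.

Verification:
- Frank (knave) says "Leo and I are different types" - this is FALSE (a lie) because Frank is a knave and Leo is a knave.
- Leo (knave) says "Frank is a knight" - this is FALSE (a lie) because Frank is a knave.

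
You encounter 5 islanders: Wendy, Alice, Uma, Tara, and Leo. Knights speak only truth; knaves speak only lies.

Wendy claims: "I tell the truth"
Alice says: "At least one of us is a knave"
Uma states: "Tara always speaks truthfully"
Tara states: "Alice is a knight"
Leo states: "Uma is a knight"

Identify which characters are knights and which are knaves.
Wendy is a knave.
Alice is a knight.
Uma is a knight.
Tara is a knight.
Leo is a knight.

Verification:
- Wendy (knave) says "I tell the truth" - this is FALSE (a lie) because Wendy is a knave.
- Alice (knight) says "At least one of us is a knave" - this is TRUE because Wendy is a knave.
- Uma (knight) says "Tara always speaks truthfully" - this is TRUE because Tara is a knight.
- Tara (knight) says "Alice is a knight" - this is TRUE because Alice is a knight.
- Leo (knight) says "Uma is a knight" - this is TRUE because Uma is a knight.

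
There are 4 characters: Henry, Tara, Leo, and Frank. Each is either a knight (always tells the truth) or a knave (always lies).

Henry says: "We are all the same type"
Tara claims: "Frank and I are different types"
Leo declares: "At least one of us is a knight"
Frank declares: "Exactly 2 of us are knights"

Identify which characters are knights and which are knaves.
Henry is a knave.
Tara is a knave.
Leo is a knight.
Frank is a knave.

Verification:
- Henry (knave) says "We are all the same type" - this is FALSE (a lie) because Leo is a knight and Henry, Tara, and Frank are knaves.
- Tara (knave) says "Frank and I are different types" - this is FALSE (a lie) because Tara is a knave and Frank is a knave.
- Leo (knight) says "At least one of us is a knight" - this is TRUE because Leo is a knight.
- Frank (knave) says "Exactly 2 of us are knights" - this is FALSE (a lie) because there are 1 knights.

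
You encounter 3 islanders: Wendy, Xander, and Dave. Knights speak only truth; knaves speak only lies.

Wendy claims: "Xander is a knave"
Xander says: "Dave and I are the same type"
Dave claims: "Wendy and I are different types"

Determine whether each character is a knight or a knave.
Wendy is a knave.
Xander is a knight.
Dave is a knight.

Verification:
- Wendy (knave) says "Xander is a knave" - this is FALSE (a lie) because Xander is a knight.
- Xander (knight) says "Dave and I are the same type" - this is TRUE because Xander is a knight and Dave is a knight.
- Dave (knight) says "Wendy and I are different types" - this is TRUE because Dave is a knight and Wendy is a knave.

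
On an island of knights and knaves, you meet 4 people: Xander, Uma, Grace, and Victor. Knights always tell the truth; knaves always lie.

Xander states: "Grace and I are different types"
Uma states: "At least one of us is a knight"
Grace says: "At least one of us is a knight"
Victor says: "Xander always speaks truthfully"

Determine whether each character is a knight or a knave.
Xander is a knave.
Uma is a knave.
Grace is a knave.
Victor is a knave.

Verification:
- Xander (knave) says "Grace and I are different types" - this is FALSE (a lie) because Xander is a knave and Grace is a knave.
- Uma (knave) says "At least one of us is a knight" - this is FALSE (a lie) because no one is a knight.
- Grace (knave) says "At least one of us is a knight" - this is FALSE (a lie) because no one is a knight.
- Victor (knave) says "Xander always speaks truthfully" - this is FALSE (a lie) because Xander is a knave.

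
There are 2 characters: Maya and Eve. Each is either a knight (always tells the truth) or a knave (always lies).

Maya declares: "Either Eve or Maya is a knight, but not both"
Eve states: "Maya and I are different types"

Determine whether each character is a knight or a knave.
Maya is a knave.
Eve is a knave.

Verification:
- Maya (knave) says "Either Eve or Maya is a knight, but not both" - this is FALSE (a lie) because Eve is a knave and Maya is a knave.
- Eve (knave) says "Maya and I are different types" - this is FALSE (a lie) because Eve is a knave and Maya is a knave.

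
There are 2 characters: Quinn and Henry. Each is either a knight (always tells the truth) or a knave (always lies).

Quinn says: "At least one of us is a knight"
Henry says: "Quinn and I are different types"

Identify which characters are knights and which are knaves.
Quinn is a knave.
Henry is a knave.

Verification:
- Quinn (knave) says "At least one of us is a knight" - this is FALSE (a lie) because no one is a knight.
- Henry (knave) says "Quinn and I are different types" - this is FALSE (a lie) because Henry is a knave and Quinn is a knave.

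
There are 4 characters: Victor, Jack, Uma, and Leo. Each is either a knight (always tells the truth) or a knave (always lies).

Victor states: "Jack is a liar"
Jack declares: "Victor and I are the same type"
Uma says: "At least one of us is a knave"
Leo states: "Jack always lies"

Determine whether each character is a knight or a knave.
Victor is a knight.
Jack is a knave.
Uma is a knight.
Leo is a knight.

Verification:
- Victor (knight) says "Jack is a liar" - this is TRUE because Jack is a knave.
- Jack (knave) says "Victor and I are the same type" - this is FALSE (a lie) because Jack is a knave and Victor is a knight.
- Uma (knight) says "At least one of us is a knave" - this is TRUE because Jack is a knave.
- Leo (knight) says "Jack always lies" - this is TRUE because Jack is a knave.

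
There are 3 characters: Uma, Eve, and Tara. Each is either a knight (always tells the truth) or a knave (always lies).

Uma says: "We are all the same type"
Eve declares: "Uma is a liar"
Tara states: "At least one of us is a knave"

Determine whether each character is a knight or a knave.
Uma is a knave.
Eve is a knight.
Tara is a knight.

Verification:
- Uma (knave) says "We are all the same type" - this is FALSE (a lie) because Eve and Tara are knights and Uma is a knave.
- Eve (knight) says "Uma is a liar" - this is TRUE because Uma is a knave.
- Tara (knight) says "At least one of us is a knave" - this is TRUE because Uma is a knave.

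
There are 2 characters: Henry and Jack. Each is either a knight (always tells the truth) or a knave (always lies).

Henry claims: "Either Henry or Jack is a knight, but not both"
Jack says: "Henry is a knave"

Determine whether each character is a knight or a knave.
Henry is a knight.
Jack is a knave.

Verification:
- Henry (knight) says "Either Henry or Jack is a knight, but not both" - this is TRUE because Henry is a knight and Jack is a knave.
- Jack (knave) says "Henry is a knave" - this is FALSE (a lie) because Henry is a knight.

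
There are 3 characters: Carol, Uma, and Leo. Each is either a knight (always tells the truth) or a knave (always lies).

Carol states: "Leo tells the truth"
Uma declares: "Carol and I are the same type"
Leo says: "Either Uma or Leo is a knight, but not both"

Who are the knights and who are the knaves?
Carol is a knight.
Uma is a knave.
Leo is a knight.

Verification:
- Carol (knight) says "Leo tells the truth" - this is TRUE because Leo is a knight.
- Uma (knave) says "Carol and I are the same type" - this is FALSE (a lie) because Uma is a knave and Carol is a knight.
- Leo (knight) says "Either Uma or Leo is a knight, but not both" - this is TRUE because Uma is a knave and Leo is a knight.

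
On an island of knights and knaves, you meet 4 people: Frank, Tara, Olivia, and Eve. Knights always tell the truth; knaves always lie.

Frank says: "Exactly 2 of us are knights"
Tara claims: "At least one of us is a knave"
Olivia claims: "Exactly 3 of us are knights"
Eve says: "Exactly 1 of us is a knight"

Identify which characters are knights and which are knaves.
Frank is a knight.
Tara is a knight.
Olivia is a knave.
Eve is a knave.

Verification:
- Frank (knight) says "Exactly 2 of us are knights" - this is TRUE because there are 2 knights.
- Tara (knight) says "At least one of us is a knave" - this is TRUE because Olivia and Eve are knaves.
- Olivia (knave) says "Exactly 3 of us are knights" - this is FALSE (a lie) because there are 2 knights.
- Eve (knave) says "Exactly 1 of us is a knight" - this is FALSE (a lie) because there are 2 knights.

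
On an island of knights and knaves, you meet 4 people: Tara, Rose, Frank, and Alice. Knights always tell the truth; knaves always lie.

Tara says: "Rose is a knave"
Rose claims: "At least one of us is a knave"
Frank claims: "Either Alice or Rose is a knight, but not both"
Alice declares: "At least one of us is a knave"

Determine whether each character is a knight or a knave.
Tara is a knave.
Rose is a knight.
Frank is a knave.
Alice is a knight.

Verification:
- Tara (knave) says "Rose is a knave" - this is FALSE (a lie) because Rose is a knight.
- Rose (knight) says "At least one of us is a knave" - this is TRUE because Tara and Frank are knaves.
- Frank (knave) says "Either Alice or Rose is a knight, but not both" - this is FALSE (a lie) because Alice is a knight and Rose is a knight.
- Alice (knight) says "At least one of us is a knave" - this is TRUE because Tara and Frank are knaves.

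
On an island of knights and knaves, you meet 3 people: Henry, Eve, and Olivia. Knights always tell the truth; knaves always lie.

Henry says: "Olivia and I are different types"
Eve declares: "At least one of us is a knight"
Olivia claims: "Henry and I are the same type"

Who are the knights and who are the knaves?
Henry is a knight.
Eve is a knight.
Olivia is a knave.

Verification:
- Henry (knight) says "Olivia and I are different types" - this is TRUE because Henry is a knight and Olivia is a knave.
- Eve (knight) says "At least one of us is a knight" - this is TRUE because Henry and Eve are knights.
- Olivia (knave) says "Henry and I are the same type" - this is FALSE (a lie) because Olivia is a knave and Henry is a knight.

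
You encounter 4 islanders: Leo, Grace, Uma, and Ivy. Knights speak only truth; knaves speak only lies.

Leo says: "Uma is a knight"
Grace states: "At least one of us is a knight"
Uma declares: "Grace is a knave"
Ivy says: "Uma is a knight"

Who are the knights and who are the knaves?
Leo is a knave.
Grace is a knight.
Uma is a knave.
Ivy is a knave.

Verification:
- Leo (knave) says "Uma is a knight" - this is FALSE (a lie) because Uma is a knave.
- Grace (knight) says "At least one of us is a knight" - this is TRUE because Grace is a knight.
- Uma (knave) says "Grace is a knave" - this is FALSE (a lie) because Grace is a knight.
- Ivy (knave) says "Uma is a knight" - this is FALSE (a lie) because Uma is a knave.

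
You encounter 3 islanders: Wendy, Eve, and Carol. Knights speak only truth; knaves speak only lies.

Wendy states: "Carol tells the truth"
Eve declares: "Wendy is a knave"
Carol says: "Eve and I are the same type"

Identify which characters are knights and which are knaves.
Wendy is a knave.
Eve is a knight.
Carol is a knave.

Verification:
- Wendy (knave) says "Carol tells the truth" - this is FALSE (a lie) because Carol is a knave.
- Eve (knight) says "Wendy is a knave" - this is TRUE because Wendy is a knave.
- Carol (knave) says "Eve and I are the same type" - this is FALSE (a lie) because Carol is a knave and Eve is a knight.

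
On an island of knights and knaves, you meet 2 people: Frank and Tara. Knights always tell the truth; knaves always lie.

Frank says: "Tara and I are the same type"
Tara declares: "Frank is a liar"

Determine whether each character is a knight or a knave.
Frank is a knave.
Tara is a knight.

Verification:
- Frank (knave) says "Tara and I are the same type" - this is FALSE (a lie) because Frank is a knave and Tara is a knight.
- Tara (knight) says "Frank is a liar" - this is TRUE because Frank is a knave.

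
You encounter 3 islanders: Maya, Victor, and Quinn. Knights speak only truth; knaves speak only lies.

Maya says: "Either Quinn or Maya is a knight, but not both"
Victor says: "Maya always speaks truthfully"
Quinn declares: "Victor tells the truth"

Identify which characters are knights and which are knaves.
Maya is a knave.
Victor is a knave.
Quinn is a knave.

Verification:
- Maya (knave) says "Either Quinn or Maya is a knight, but not both" - this is FALSE (a lie) because Quinn is a knave and Maya is a knave.
- Victor (knave) says "Maya always speaks truthfully" - this is FALSE (a lie) because Maya is a knave.
- Quinn (knave) says "Victor tells the truth" - this is FALSE (a lie) because Victor is a knave.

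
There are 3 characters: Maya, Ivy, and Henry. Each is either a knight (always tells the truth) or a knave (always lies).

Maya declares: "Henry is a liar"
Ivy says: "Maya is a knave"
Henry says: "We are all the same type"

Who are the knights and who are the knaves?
Maya is a knight.
Ivy is a knave.
Henry is a knave.

Verification:
- Maya (knight) says "Henry is a liar" - this is TRUE because Henry is a knave.
- Ivy (knave) says "Maya is a knave" - this is FALSE (a lie) because Maya is a knight.
- Henry (knave) says "We are all the same type" - this is FALSE (a lie) because Maya is a knight and Ivy and Henry are knaves.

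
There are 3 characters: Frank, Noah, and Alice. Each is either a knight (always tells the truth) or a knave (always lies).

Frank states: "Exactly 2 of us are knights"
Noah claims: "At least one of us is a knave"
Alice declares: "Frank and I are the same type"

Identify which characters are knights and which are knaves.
Frank is a knight.
Noah is a knight.
Alice is a knave.

Verification:
- Frank (knight) says "Exactly 2 of us are knights" - this is TRUE because there are 2 knights.
- Noah (knight) says "At least one of us is a knave" - this is TRUE because Alice is a knave.
- Alice (knave) says "Frank and I are the same type" - this is FALSE (a lie) because Alice is a knave and Frank is a knight.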